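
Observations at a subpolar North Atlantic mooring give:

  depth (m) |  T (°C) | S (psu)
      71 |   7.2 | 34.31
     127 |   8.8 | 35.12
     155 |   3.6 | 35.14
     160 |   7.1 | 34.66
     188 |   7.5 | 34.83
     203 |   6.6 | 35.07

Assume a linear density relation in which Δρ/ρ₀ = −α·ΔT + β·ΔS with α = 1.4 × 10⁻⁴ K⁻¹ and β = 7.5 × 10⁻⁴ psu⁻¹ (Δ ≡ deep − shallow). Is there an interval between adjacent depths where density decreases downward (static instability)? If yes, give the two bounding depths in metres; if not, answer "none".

155–160 m

Evaluate Δρ/ρ₀ = −αΔT + βΔS across each adjacent pair:
  71–127 m: −αΔT+βΔS = −(1.4 × 10⁻⁴)(+1.6)+(7.5 × 10⁻⁴)(+0.81) = 3.8 × 10⁻⁴ → stable
  127–155 m: −αΔT+βΔS = −(1.4 × 10⁻⁴)(-5.2)+(7.5 × 10⁻⁴)(+0.02) = 7.4 × 10⁻⁴ → stable
  155–160 m: −αΔT+βΔS = −(1.4 × 10⁻⁴)(+3.5)+(7.5 × 10⁻⁴)(-0.48) = -8.5 × 10⁻⁴ → UNSTABLE
  160–188 m: −αΔT+βΔS = −(1.4 × 10⁻⁴)(+0.4)+(7.5 × 10⁻⁴)(+0.17) = 7.2 × 10⁻⁵ → stable
  188–203 m: −αΔT+βΔS = −(1.4 × 10⁻⁴)(-0.9)+(7.5 × 10⁻⁴)(+0.24) = 3.1 × 10⁻⁴ → stable
The 155–160 m interval has Δρ < 0: lighter water underlies denser water.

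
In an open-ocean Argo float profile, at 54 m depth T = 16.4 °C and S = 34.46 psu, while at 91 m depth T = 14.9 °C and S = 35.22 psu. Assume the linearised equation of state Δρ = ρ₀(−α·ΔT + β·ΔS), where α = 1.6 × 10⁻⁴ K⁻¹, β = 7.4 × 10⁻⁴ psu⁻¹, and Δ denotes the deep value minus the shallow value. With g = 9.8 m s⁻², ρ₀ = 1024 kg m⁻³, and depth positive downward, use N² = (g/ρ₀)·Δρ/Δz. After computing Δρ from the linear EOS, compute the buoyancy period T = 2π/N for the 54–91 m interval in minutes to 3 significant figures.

ΔT = -1.5 K, ΔS = +0.76 psu (deep − shallow).
Δρ/ρ₀ = −αΔT + βΔS = 2.40 × 10⁻⁴ + 5.624 × 10⁻⁴ = 8.024 × 10⁻⁴, so Δρ ≈ 0.8217 kg m⁻³.
N² = (g/ρ₀)·Δρ/Δz = g·(Δρ/ρ₀)/Δz = 9.8 × 8.024 × 10⁻⁴ / 37 = 2.1253 × 10⁻⁴ s⁻².
N = √(2.1253 × 10⁻⁴) = 0.014578 rad s⁻¹ → T = 2π/N = 431.00 s = 7.1833 min ≈ 7.18 min.

7.18 min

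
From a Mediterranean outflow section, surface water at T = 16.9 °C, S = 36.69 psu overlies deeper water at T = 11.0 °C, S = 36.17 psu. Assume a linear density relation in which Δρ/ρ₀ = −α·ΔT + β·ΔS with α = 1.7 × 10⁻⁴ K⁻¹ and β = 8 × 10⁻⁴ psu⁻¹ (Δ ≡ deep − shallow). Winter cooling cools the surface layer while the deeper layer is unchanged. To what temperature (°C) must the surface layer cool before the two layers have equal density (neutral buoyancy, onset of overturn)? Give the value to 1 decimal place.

Neutral buoyancy requires Δρ = 0, i.e. −α(T_deep − T_surf′) + β(S_deep − S_surf) = 0.
T_surf′ = T_deep − (β/α)·ΔS = 11.0 − (8 × 10⁻⁴/1.7 × 10⁻⁴)·(-0.52) = 13.447 °C.
Cooling required: 16.9 − (13.447) = 3.453 °C.

13.4 °C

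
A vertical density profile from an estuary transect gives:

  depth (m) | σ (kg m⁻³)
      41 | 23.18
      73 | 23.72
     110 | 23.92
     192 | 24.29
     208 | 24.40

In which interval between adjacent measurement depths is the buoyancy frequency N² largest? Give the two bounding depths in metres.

41–73 m

Compute the density gradient over each adjacent pair:
  41–73 m: Δρ/Δz = 0.54/32 = 0.017 kg m⁻⁴
  73–110 m: Δρ/Δz = 0.20/37 = 5.4 × 10⁻³ kg m⁻⁴
  110–192 m: Δρ/Δz = 0.37/82 = 4.5 × 10⁻³ kg m⁻⁴
  192–208 m: Δρ/Δz = 0.11/16 = 6.9 × 10⁻³ kg m⁻⁴
The largest gradient is in the 41–73 m interval — the pycnocline.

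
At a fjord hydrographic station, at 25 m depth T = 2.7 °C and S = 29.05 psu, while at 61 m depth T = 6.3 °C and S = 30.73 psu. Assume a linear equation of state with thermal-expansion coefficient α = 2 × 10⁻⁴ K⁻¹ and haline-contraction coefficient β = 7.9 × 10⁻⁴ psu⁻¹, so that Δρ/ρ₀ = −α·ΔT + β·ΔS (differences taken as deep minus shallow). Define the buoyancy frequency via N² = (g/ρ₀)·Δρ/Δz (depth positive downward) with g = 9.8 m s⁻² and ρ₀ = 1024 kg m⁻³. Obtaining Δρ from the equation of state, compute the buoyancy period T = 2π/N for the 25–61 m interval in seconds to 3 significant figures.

489 s

ΔT = +3.6 K, ΔS = +1.68 psu (deep − shallow).
Δρ/ρ₀ = −αΔT + βΔS = -7.20 × 10⁻⁴ + 1.3272 × 10⁻³ = 6.072 × 10⁻⁴, so Δρ ≈ 0.6218 kg m⁻³.
N² = (g/ρ₀)·Δρ/Δz = g·(Δρ/ρ₀)/Δz = 9.8 × 6.072 × 10⁻⁴ / 36 = 1.6529 × 10⁻⁴ s⁻².
N = √(1.6529 × 10⁻⁴) = 0.012857 rad s⁻¹ → T = 2π/N = 488.70 s ≈ 489 s.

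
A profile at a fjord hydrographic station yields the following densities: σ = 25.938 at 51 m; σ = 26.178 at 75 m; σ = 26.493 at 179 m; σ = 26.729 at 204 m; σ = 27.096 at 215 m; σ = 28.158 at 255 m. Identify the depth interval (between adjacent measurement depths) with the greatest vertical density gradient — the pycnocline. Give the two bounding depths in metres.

Compute the density gradient over each adjacent pair:
  51–75 m: Δρ/Δz = 0.240/24 = 0.010 kg m⁻⁴
  75–179 m: Δρ/Δz = 0.315/104 = 3.0 × 10⁻³ kg m⁻⁴
  179–204 m: Δρ/Δz = 0.236/25 = 9.4 × 10⁻³ kg m⁻⁴
  204–215 m: Δρ/Δz = 0.367/11 = 0.033 kg m⁻⁴
  215–255 m: Δρ/Δz = 1.062/40 = 0.027 kg m⁻⁴
The largest gradient is in the 204–215 m interval — the pycnocline.

204–215 m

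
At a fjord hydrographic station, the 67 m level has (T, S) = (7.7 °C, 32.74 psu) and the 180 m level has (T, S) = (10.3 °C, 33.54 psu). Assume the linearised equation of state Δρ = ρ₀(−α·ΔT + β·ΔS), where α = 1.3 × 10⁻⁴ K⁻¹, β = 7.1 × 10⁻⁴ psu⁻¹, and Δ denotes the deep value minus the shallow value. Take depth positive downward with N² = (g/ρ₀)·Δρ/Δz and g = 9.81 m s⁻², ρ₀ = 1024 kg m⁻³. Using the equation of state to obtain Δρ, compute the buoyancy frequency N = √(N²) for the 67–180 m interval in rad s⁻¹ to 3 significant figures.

ΔT = +2.6 K, ΔS = +0.80 psu (deep − shallow).
Δρ/ρ₀ = −αΔT + βΔS = -3.38 × 10⁻⁴ + 5.68 × 10⁻⁴ = 2.30 × 10⁻⁴, so Δρ ≈ 0.2355 kg m⁻³.
N² = (g/ρ₀)·Δρ/Δz = g·(Δρ/ρ₀)/Δz = 9.81 × 2.30 × 10⁻⁴ / 113 = 1.9967 × 10⁻⁵ s⁻².
N = √(1.9967 × 10⁻⁵) = 4.4684 × 10⁻³ rad s⁻¹ ≈ 4.47 × 10⁻³ rad s⁻¹.

4.47 × 10⁻³ rad s⁻¹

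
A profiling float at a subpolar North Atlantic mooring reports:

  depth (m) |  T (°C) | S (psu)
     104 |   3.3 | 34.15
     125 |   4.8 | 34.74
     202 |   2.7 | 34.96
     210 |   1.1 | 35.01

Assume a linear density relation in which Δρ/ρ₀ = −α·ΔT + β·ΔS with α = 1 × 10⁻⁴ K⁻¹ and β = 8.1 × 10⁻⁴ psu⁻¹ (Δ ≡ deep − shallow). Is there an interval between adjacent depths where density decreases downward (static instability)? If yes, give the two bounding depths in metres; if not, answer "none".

none

Evaluate Δρ/ρ₀ = −αΔT + βΔS across each adjacent pair:
  104–125 m: −αΔT+βΔS = −(1 × 10⁻⁴)(+1.5)+(8.1 × 10⁻⁴)(+0.59) = 3.3 × 10⁻⁴ → stable
  125–202 m: −αΔT+βΔS = −(1 × 10⁻⁴)(-2.1)+(8.1 × 10⁻⁴)(+0.22) = 3.9 × 10⁻⁴ → stable
  202–210 m: −αΔT+βΔS = −(1 × 10⁻⁴)(-1.6)+(8.1 × 10⁻⁴)(+0.05) = 2.0 × 10⁻⁴ → stable
Every interval has Δρ > 0: the column is stably stratified throughout.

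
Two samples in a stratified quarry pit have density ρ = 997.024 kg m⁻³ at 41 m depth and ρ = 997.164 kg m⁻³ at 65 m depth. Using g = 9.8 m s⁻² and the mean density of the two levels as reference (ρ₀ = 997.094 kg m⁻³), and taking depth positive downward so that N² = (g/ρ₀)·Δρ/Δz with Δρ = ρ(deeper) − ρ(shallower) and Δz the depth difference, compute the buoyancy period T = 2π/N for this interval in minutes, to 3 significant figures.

Δρ = 997.164 − 997.024 = 0.140 kg m⁻³ over Δz = 65 − 41 = 24 m.
N² = (9.8/997.094) × (0.140/24) = 5.7333 × 10⁻⁵ s⁻².
N = √(5.7333 × 10⁻⁵) = 7.5719 × 10⁻³ rad s⁻¹, so T = 2π/N = 829.80 s = 13.830 min ≈ 13.8 min.

13.8 min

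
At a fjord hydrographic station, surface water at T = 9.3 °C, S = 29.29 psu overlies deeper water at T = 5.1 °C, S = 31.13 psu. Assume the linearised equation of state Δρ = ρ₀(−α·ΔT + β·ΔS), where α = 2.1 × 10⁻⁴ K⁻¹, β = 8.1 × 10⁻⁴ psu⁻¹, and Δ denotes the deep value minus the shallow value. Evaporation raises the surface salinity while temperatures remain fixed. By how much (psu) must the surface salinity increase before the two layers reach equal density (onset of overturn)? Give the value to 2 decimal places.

Neutral buoyancy requires −α(T_deep − T_surf) + β(S_deep − S_surf′) = 0.
S_surf′ = S_deep − (α/β)·ΔT = 31.13 − (2.1 × 10⁻⁴/8.1 × 10⁻⁴)·(-4.2) = 32.2189 psu.
Increase required: 32.2189 − 29.29 = 2.9289 psu.

2.93 psu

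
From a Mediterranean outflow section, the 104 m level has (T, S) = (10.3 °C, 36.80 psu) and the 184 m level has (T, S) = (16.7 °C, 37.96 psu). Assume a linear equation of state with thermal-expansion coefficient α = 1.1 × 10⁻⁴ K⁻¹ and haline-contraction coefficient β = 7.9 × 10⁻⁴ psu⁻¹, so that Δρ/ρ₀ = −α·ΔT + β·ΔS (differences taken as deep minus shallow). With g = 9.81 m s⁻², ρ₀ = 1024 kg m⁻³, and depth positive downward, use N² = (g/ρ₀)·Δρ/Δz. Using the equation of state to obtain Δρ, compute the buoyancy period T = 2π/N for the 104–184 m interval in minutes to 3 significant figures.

20.5 min

ΔT = +6.4 K, ΔS = +1.16 psu (deep − shallow).
Δρ/ρ₀ = −αΔT + βΔS = -7.04 × 10⁻⁴ + 9.164 × 10⁻⁴ = 2.124 × 10⁻⁴, so Δρ ≈ 0.2175 kg m⁻³.
N² = (g/ρ₀)·Δρ/Δz = g·(Δρ/ρ₀)/Δz = 9.81 × 2.124 × 10⁻⁴ / 80 = 2.6046 × 10⁻⁵ s⁻².
N = √(2.6046 × 10⁻⁵) = 5.1035 × 10⁻³ rad s⁻¹ → T = 2π/N = 1.2312 × 10³ s = 20.520 min ≈ 20.5 min.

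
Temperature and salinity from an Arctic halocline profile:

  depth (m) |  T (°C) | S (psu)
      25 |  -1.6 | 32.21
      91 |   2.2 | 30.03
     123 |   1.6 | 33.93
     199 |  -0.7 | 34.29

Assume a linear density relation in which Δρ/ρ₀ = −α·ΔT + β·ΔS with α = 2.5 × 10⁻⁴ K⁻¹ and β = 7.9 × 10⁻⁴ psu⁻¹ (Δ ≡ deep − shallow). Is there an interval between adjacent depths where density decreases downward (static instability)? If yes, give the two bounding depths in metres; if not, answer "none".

Evaluate Δρ/ρ₀ = −αΔT + βΔS across each adjacent pair:
  25–91 m: −αΔT+βΔS = −(2.5 × 10⁻⁴)(+3.8)+(7.9 × 10⁻⁴)(-2.18) = -2.7 × 10⁻³ → UNSTABLE
  91–123 m: −αΔT+βΔS = −(2.5 × 10⁻⁴)(-0.6)+(7.9 × 10⁻⁴)(+3.90) = 3.2 × 10⁻³ → stable
  123–199 m: −αΔT+βΔS = −(2.5 × 10⁻⁴)(-2.3)+(7.9 × 10⁻⁴)(+0.36) = 8.6 × 10⁻⁴ → stable
The 25–91 m interval has Δρ < 0: lighter water underlies denser water.

25–91 m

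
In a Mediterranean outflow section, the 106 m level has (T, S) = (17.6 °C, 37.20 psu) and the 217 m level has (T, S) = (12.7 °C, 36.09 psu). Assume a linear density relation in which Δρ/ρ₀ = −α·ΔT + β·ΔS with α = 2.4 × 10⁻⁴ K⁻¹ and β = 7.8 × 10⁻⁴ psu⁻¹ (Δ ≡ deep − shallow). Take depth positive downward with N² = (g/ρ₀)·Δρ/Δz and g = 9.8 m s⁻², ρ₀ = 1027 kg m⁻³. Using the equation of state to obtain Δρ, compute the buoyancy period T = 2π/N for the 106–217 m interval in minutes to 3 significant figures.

20.0 min

ΔT = -4.9 K, ΔS = -1.11 psu (deep − shallow).
Δρ/ρ₀ = −αΔT + βΔS = 1.176 × 10⁻³ − 8.658 × 10⁻⁴ = 3.102 × 10⁻⁴, so Δρ ≈ 0.3186 kg m⁻³.
N² = (g/ρ₀)·Δρ/Δz = g·(Δρ/ρ₀)/Δz = 9.8 × 3.102 × 10⁻⁴ / 111 = 2.7387 × 10⁻⁵ s⁻².
N = √(2.7387 × 10⁻⁵) = 5.2333 × 10⁻³ rad s⁻¹ → T = 2π/N = 1.2006 × 10³ s = 20.010 min ≈ 20.0 min.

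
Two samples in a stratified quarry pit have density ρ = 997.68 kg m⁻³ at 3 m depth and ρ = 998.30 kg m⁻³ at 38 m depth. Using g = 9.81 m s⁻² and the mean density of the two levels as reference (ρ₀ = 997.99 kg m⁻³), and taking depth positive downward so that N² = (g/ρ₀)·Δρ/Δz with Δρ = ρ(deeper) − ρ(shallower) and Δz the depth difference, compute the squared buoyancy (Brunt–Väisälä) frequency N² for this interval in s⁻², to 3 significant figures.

1.74 × 10⁻⁴ s⁻²

Δρ = 998.30 − 997.68 = 0.62 kg m⁻³ over Δz = 38 − 3 = 35 m.
N² = (9.81/997.99) × (0.62/35) = 1.7413 × 10⁻⁴ s⁻² ≈ 1.74 × 10⁻⁴ s⁻².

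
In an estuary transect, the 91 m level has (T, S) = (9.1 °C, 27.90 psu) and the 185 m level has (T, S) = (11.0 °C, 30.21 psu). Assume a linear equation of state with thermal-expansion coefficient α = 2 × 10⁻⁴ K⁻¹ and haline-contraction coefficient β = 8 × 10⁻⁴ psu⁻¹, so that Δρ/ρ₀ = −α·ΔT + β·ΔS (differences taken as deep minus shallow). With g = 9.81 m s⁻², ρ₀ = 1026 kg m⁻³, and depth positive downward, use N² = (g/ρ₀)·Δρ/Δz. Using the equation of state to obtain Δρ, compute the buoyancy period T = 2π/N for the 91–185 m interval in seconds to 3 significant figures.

508 s

ΔT = +1.9 K, ΔS = +2.31 psu (deep − shallow).
Δρ/ρ₀ = −αΔT + βΔS = -3.80 × 10⁻⁴ + 1.848 × 10⁻³ = 1.468 × 10⁻³, so Δρ ≈ 1.506 kg m⁻³.
N² = (g/ρ₀)·Δρ/Δz = g·(Δρ/ρ₀)/Δz = 9.81 × 1.468 × 10⁻³ / 94 = 1.5320 × 10⁻⁴ s⁻².
N = √(1.5320 × 10⁻⁴) = 0.012377 rad s⁻¹ → T = 2π/N = 507.65 s ≈ 508 s.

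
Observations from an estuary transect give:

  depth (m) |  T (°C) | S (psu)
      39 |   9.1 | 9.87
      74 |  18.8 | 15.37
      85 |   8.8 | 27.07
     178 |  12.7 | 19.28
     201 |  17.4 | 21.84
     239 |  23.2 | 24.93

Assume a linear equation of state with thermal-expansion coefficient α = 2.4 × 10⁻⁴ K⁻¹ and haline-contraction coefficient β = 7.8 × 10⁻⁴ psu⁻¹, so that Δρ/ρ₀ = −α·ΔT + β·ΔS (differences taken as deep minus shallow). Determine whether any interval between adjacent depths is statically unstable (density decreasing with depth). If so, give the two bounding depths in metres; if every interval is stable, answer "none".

85–178 m

Evaluate Δρ/ρ₀ = −αΔT + βΔS across each adjacent pair:
  39–74 m: −αΔT+βΔS = −(2.4 × 10⁻⁴)(+9.7)+(7.8 × 10⁻⁴)(+5.50) = 2.0 × 10⁻³ → stable
  74–85 m: −αΔT+βΔS = −(2.4 × 10⁻⁴)(-10.0)+(7.8 × 10⁻⁴)(+11.70) = 0.012 → stable
  85–178 m: −αΔT+βΔS = −(2.4 × 10⁻⁴)(+3.9)+(7.8 × 10⁻⁴)(-7.79) = -7.0 × 10⁻³ → UNSTABLE
  178–201 m: −αΔT+βΔS = −(2.4 × 10⁻⁴)(+4.7)+(7.8 × 10⁻⁴)(+2.56) = 8.7 × 10⁻⁴ → stable
  201–239 m: −αΔT+βΔS = −(2.4 × 10⁻⁴)(+5.8)+(7.8 × 10⁻⁴)(+3.09) = 1.0 × 10⁻³ → stable
The 85–178 m interval has Δρ < 0: lighter water underlies denser water.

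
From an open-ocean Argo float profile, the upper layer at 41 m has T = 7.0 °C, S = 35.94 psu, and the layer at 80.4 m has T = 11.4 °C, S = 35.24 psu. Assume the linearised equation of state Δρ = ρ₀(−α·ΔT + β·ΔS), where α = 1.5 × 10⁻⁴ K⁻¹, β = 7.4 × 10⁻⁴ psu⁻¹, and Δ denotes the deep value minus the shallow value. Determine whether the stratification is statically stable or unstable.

ΔT = 11.4 − 7.0 = +4.4 K and ΔS = 35.24 − 35.94 = -0.70 psu (deep − shallow).
−αΔT = -6.60 × 10⁻⁴; βΔS = -5.18 × 10⁻⁴; sum Δρ/ρ₀ = -1.178 × 10⁻³.
Δρ/ρ₀ < 0, so Δρ < 0: deeper water is lighter → statically unstable; the column would overturn.

unstable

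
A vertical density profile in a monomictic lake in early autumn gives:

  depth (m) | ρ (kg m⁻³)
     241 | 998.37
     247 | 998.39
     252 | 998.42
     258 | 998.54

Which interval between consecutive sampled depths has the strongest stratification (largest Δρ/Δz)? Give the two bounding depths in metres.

252–258 m

Compute the density gradient over each adjacent pair:
  241–247 m: Δρ/Δz = 0.02/6 = 3.3 × 10⁻³ kg m⁻⁴
  247–252 m: Δρ/Δz = 0.03/5 = 6.0 × 10⁻³ kg m⁻⁴
  252–258 m: Δρ/Δz = 0.12/6 = 0.020 kg m⁻⁴
The largest gradient is in the 252–258 m interval — the pycnocline.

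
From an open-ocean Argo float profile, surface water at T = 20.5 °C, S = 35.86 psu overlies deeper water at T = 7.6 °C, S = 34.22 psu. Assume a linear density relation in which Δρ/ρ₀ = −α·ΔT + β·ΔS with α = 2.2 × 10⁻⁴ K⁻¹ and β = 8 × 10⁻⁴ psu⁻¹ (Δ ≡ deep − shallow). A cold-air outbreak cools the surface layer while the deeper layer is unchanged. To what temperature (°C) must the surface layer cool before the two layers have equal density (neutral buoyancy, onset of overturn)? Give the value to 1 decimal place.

Neutral buoyancy requires Δρ = 0, i.e. −α(T_deep − T_surf′) + β(S_deep − S_surf) = 0.
T_surf′ = T_deep − (β/α)·ΔS = 7.6 − (8 × 10⁻⁴/2.2 × 10⁻⁴)·(-1.64) = 13.564 °C.
Cooling required: 20.5 − (13.564) = 6.936 °C.

13.6 °C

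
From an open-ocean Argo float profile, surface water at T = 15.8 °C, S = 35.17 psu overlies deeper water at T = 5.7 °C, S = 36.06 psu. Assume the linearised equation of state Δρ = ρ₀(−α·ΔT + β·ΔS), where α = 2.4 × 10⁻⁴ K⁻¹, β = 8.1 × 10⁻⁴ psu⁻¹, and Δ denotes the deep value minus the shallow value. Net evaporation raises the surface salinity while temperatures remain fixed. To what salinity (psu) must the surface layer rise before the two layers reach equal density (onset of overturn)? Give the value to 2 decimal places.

39.05 psu

Neutral buoyancy requires −α(T_deep − T_surf) + β(S_deep − S_surf′) = 0.
S_surf′ = S_deep − (α/β)·ΔT = 36.06 − (2.4 × 10⁻⁴/8.1 × 10⁻⁴)·(-10.1) = 39.0526 psu.
Increase required: 39.0526 − 35.17 = 3.8826 psu.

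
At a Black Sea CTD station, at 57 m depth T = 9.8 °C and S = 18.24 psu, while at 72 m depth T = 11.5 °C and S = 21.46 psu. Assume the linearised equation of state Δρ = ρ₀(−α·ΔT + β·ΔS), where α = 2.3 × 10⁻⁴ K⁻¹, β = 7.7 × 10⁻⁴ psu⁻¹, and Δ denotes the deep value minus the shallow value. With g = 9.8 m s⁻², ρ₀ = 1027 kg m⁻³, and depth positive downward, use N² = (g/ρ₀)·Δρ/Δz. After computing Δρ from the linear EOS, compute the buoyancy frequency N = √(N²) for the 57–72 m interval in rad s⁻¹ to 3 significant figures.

ΔT = +1.7 K, ΔS = +3.22 psu (deep − shallow).
Δρ/ρ₀ = −αΔT + βΔS = -3.91 × 10⁻⁴ + 2.4794 × 10⁻³ = 2.0884 × 10⁻³, so Δρ ≈ 2.145 kg m⁻³.
N² = (g/ρ₀)·Δρ/Δz = g·(Δρ/ρ₀)/Δz = 9.8 × 2.0884 × 10⁻³ / 15 = 1.3644 × 10⁻³ s⁻².
N = √(1.3644 × 10⁻³) = 0.036938 rad s⁻¹ ≈ 0.0369 rad s⁻¹.

0.0369 rad s⁻¹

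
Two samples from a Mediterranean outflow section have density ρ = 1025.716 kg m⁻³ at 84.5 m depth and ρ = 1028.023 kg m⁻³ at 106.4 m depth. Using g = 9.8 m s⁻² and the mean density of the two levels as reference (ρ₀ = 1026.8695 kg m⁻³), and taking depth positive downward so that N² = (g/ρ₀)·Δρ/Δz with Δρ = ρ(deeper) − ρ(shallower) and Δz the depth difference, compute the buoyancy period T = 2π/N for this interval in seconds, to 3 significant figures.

Δρ = 1028.023 − 1025.716 = 2.307 kg m⁻³ over Δz = 106.4 − 84.5 = 21.9 m.
N² = (9.8/1026.8695) × (2.307/21.9) = 1.0053 × 10⁻³ s⁻².
N = √(1.0053 × 10⁻³) = 0.031706 rad s⁻¹, so T = 2π/N = 198.17 s ≈ 198 s.

198 s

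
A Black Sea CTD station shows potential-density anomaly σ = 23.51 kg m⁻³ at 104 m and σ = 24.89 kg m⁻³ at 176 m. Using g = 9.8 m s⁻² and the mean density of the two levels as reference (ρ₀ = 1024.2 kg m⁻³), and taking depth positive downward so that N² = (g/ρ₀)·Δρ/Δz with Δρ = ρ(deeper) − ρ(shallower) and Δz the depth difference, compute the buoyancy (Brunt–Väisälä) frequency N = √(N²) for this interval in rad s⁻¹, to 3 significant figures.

0.0135 rad s⁻¹

Δρ = 1024.89 − 1023.51 = 1.38 kg m⁻³ over Δz = 176 − 104 = 72 m.
N² = (9.8/1024.2) × (1.38/72) = 1.8340 × 10⁻⁴ s⁻².
N = √(1.8340 × 10⁻⁴) = 0.013543 rad s⁻¹ ≈ 0.0135 rad s⁻¹.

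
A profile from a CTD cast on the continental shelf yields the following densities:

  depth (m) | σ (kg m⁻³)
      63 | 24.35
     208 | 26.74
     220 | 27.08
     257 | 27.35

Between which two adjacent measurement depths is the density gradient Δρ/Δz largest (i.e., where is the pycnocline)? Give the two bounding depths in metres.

Compute the density gradient over each adjacent pair:
  63–208 m: Δρ/Δz = 2.39/145 = 0.016 kg m⁻⁴
  208–220 m: Δρ/Δz = 0.34/12 = 0.028 kg m⁻⁴
  220–257 m: Δρ/Δz = 0.27/37 = 7.3 × 10⁻³ kg m⁻⁴
The largest gradient is in the 208–220 m interval — the pycnocline.

208–220 m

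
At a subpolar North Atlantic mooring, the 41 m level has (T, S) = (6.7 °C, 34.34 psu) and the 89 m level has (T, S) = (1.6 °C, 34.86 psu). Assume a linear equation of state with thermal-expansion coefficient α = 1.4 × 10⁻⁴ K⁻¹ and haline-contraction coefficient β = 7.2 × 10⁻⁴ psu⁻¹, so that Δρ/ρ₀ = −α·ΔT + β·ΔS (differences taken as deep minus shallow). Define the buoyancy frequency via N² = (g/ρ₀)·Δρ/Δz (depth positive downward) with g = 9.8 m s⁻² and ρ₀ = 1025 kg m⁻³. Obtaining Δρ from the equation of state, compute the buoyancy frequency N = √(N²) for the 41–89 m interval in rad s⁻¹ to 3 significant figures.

ΔT = -5.1 K, ΔS = +0.52 psu (deep − shallow).
Δρ/ρ₀ = −αΔT + βΔS = 7.14 × 10⁻⁴ + 3.744 × 10⁻⁴ = 1.0884 × 10⁻³, so Δρ ≈ 1.116 kg m⁻³.
N² = (g/ρ₀)·Δρ/Δz = g·(Δρ/ρ₀)/Δz = 9.8 × 1.0884 × 10⁻³ / 48 = 2.2221 × 10⁻⁴ s⁻².
N = √(2.2221 × 10⁻⁴) = 0.014907 rad s⁻¹ ≈ 0.0149 rad s⁻¹.

0.0149 rad s⁻¹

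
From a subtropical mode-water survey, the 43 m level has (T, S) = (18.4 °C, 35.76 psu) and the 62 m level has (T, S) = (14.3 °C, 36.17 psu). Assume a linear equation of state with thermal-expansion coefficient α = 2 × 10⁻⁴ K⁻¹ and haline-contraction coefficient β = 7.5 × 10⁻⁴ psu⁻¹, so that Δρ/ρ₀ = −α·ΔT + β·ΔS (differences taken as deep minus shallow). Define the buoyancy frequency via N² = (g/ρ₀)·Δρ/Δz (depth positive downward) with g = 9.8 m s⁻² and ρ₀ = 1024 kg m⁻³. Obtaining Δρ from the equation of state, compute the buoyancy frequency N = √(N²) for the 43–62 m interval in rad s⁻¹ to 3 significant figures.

0.0241 rad s⁻¹

ΔT = -4.1 K, ΔS = +0.41 psu (deep − shallow).
Δρ/ρ₀ = −αΔT + βΔS = 8.20 × 10⁻⁴ + 3.075 × 10⁻⁴ = 1.1275 × 10⁻³, so Δρ ≈ 1.155 kg m⁻³.
N² = (g/ρ₀)·Δρ/Δz = g·(Δρ/ρ₀)/Δz = 9.8 × 1.1275 × 10⁻³ / 19 = 5.8155 × 10⁻⁴ s⁻².
N = √(5.8155 × 10⁻⁴) = 0.024115 rad s⁻¹ ≈ 0.0241 rad s⁻¹.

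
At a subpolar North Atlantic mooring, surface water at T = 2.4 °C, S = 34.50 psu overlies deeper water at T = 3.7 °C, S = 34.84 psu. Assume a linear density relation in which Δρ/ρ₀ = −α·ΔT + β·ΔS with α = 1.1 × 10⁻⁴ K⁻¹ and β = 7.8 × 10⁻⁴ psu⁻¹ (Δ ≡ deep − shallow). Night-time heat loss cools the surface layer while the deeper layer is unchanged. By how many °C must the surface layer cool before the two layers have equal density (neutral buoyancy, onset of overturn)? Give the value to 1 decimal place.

Neutral buoyancy requires Δρ = 0, i.e. −α(T_deep − T_surf′) + β(S_deep − S_surf) = 0.
T_surf′ = T_deep − (β/α)·ΔS = 3.7 − (7.8 × 10⁻⁴/1.1 × 10⁻⁴)·(+0.34) = 1.289 °C.
Cooling required: 2.4 − (1.289) = 1.111 °C.

1.1 °C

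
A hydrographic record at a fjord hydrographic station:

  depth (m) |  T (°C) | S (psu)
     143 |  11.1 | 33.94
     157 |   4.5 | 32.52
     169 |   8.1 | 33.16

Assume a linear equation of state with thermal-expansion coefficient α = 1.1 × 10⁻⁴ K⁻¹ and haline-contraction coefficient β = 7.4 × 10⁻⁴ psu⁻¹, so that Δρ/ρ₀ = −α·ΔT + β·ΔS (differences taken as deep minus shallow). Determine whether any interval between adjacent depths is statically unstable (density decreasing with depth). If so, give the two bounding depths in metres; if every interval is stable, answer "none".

Evaluate Δρ/ρ₀ = −αΔT + βΔS across each adjacent pair:
  143–157 m: −αΔT+βΔS = −(1.1 × 10⁻⁴)(-6.6)+(7.4 × 10⁻⁴)(-1.42) = -3.2 × 10⁻⁴ → UNSTABLE
  157–169 m: −αΔT+βΔS = −(1.1 × 10⁻⁴)(+3.6)+(7.4 × 10⁻⁴)(+0.64) = 7.8 × 10⁻⁵ → stable
The 143–157 m interval has Δρ < 0: lighter water underlies denser water.

143–157 m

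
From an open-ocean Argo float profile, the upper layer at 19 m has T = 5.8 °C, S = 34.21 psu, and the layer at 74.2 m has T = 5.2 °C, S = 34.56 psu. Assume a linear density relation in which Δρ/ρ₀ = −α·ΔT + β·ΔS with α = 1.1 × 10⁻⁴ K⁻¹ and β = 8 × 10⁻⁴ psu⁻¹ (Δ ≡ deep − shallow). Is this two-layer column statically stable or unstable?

stable

ΔT = 5.2 − 5.8 = -0.6 K and ΔS = 34.56 − 34.21 = +0.35 psu (deep − shallow).
−αΔT = 6.60 × 10⁻⁵; βΔS = 2.80 × 10⁻⁴; sum Δρ/ρ₀ = 3.46 × 10⁻⁴.
Δρ/ρ₀ > 0, so Δρ > 0: deeper water is denser → statically stable.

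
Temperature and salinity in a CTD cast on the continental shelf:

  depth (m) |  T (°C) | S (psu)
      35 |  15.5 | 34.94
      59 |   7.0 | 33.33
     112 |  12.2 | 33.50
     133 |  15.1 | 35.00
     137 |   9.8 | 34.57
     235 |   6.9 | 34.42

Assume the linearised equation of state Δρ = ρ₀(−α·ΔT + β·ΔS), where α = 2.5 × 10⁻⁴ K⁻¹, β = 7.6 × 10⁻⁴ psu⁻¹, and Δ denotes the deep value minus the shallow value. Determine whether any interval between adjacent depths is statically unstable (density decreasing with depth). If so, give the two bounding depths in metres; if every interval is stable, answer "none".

59–112 m

Evaluate Δρ/ρ₀ = −αΔT + βΔS across each adjacent pair:
  35–59 m: −αΔT+βΔS = −(2.5 × 10⁻⁴)(-8.5)+(7.6 × 10⁻⁴)(-1.61) = 9.0 × 10⁻⁴ → stable
  59–112 m: −αΔT+βΔS = −(2.5 × 10⁻⁴)(+5.2)+(7.6 × 10⁻⁴)(+0.17) = -1.2 × 10⁻³ → UNSTABLE
  112–133 m: −αΔT+βΔS = −(2.5 × 10⁻⁴)(+2.9)+(7.6 × 10⁻⁴)(+1.50) = 4.2 × 10⁻⁴ → stable
  133–137 m: −αΔT+βΔS = −(2.5 × 10⁻⁴)(-5.3)+(7.6 × 10⁻⁴)(-0.43) = 1.0 × 10⁻³ → stable
  137–235 m: −αΔT+βΔS = −(2.5 × 10⁻⁴)(-2.9)+(7.6 × 10⁻⁴)(-0.15) = 6.1 × 10⁻⁴ → stable
The 59–112 m interval has Δρ < 0: lighter water underlies denser water.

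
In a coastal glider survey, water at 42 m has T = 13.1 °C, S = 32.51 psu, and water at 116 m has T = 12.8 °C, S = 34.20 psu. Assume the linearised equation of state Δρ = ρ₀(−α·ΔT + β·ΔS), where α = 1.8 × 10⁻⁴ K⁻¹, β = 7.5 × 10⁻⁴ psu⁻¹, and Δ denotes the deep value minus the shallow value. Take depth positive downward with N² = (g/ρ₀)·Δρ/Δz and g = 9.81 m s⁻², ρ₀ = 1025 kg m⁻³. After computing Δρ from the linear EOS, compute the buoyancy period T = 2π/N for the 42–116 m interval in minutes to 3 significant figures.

ΔT = -0.3 K, ΔS = +1.69 psu (deep − shallow).
Δρ/ρ₀ = −αΔT + βΔS = 5.40 × 10⁻⁵ + 1.2675 × 10⁻³ = 1.3215 × 10⁻³, so Δρ ≈ 1.355 kg m⁻³.
N² = (g/ρ₀)·Δρ/Δz = g·(Δρ/ρ₀)/Δz = 9.81 × 1.3215 × 10⁻³ / 74 = 1.7519 × 10⁻⁴ s⁻².
N = √(1.7519 × 10⁻⁴) = 0.013236 rad s⁻¹ → T = 2π/N = 474.70 s = 7.9117 min ≈ 7.91 min.

7.91 min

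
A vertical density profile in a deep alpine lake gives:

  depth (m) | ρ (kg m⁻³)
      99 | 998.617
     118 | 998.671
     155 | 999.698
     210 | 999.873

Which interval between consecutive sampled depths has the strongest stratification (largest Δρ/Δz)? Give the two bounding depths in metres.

Compute the density gradient over each adjacent pair:
  99–118 m: Δρ/Δz = 0.054/19 = 2.8 × 10⁻³ kg m⁻⁴
  118–155 m: Δρ/Δz = 1.027/37 = 0.028 kg m⁻⁴
  155–210 m: Δρ/Δz = 0.175/55 = 3.2 × 10⁻³ kg m⁻⁴
The largest gradient is in the 118–155 m interval — the pycnocline.

118–155 m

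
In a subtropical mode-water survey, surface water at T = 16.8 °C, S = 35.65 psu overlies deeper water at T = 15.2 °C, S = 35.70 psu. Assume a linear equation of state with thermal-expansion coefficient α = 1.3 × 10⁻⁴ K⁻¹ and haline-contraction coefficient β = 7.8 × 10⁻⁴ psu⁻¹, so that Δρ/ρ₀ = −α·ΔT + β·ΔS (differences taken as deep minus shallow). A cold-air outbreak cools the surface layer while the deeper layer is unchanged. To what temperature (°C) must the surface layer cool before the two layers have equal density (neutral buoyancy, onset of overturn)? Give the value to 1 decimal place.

14.9 °C

Neutral buoyancy requires Δρ = 0, i.e. −α(T_deep − T_surf′) + β(S_deep − S_surf) = 0.
T_surf′ = T_deep − (β/α)·ΔS = 15.2 − (7.8 × 10⁻⁴/1.3 × 10⁻⁴)·(+0.05) = 14.900 °C.
Cooling required: 16.8 − (14.900) = 1.900 °C.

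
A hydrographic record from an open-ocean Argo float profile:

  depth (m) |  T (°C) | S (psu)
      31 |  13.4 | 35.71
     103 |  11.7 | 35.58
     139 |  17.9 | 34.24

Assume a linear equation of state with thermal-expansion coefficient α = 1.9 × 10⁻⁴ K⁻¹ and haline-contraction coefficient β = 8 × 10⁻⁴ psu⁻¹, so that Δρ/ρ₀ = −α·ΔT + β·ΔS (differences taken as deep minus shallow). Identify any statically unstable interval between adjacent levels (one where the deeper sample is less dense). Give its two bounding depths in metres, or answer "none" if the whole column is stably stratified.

Evaluate Δρ/ρ₀ = −αΔT + βΔS across each adjacent pair:
  31–103 m: −αΔT+βΔS = −(1.9 × 10⁻⁴)(-1.7)+(8 × 10⁻⁴)(-0.13) = 2.2 × 10⁻⁴ → stable
  103–139 m: −αΔT+βΔS = −(1.9 × 10⁻⁴)(+6.2)+(8 × 10⁻⁴)(-1.34) = -2.3 × 10⁻³ → UNSTABLE
The 103–139 m interval has Δρ < 0: lighter water underlies denser water.

103–139 m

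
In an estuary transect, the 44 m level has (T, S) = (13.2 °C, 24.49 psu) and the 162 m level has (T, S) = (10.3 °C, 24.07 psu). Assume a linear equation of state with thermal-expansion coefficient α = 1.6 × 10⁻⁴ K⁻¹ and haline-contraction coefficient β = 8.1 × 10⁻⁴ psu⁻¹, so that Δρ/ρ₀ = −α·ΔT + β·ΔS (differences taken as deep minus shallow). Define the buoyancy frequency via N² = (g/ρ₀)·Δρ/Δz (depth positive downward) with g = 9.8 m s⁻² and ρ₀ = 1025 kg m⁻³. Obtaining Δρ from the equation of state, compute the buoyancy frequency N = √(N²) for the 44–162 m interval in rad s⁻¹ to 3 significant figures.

ΔT = -2.9 K, ΔS = -0.42 psu (deep − shallow).
Δρ/ρ₀ = −αΔT + βΔS = 4.64 × 10⁻⁴ − 3.402 × 10⁻⁴ = 1.238 × 10⁻⁴, so Δρ ≈ 0.1269 kg m⁻³.
N² = (g/ρ₀)·Δρ/Δz = g·(Δρ/ρ₀)/Δz = 9.8 × 1.238 × 10⁻⁴ / 118 = 1.0282 × 10⁻⁵ s⁻².
N = √(1.0282 × 10⁻⁵) = 3.2066 × 10⁻³ rad s⁻¹ ≈ 3.21 × 10⁻³ rad s⁻¹.

3.21 × 10⁻³ rad s⁻¹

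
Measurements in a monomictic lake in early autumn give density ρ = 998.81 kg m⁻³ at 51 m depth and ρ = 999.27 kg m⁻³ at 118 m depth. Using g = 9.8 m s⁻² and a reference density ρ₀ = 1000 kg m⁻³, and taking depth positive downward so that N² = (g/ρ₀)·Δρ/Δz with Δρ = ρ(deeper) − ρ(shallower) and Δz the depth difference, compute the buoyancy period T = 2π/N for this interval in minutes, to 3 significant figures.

Δρ = 999.27 − 998.81 = 0.46 kg m⁻³ over Δz = 118 − 51 = 67 m.
N² = (9.8/1000) × (0.46/67) = 6.7284 × 10⁻⁵ s⁻².
N = √(6.7284 × 10⁻⁵) = 8.2027 × 10⁻³ rad s⁻¹, so T = 2π/N = 765.99 s = 12.767 min ≈ 12.8 min.

12.8 min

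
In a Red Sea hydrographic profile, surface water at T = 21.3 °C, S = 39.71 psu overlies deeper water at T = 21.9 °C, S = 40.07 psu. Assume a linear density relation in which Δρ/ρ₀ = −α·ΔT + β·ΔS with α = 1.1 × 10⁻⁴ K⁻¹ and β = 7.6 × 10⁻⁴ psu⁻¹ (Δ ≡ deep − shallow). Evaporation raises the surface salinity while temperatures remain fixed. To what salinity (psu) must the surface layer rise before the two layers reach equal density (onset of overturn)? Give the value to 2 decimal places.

Neutral buoyancy requires −α(T_deep − T_surf) + β(S_deep − S_surf′) = 0.
S_surf′ = S_deep − (α/β)·ΔT = 40.07 − (1.1 × 10⁻⁴/7.6 × 10⁻⁴)·(+0.6) = 39.9832 psu.
Increase required: 39.9832 − 39.71 = 0.2732 psu.

39.98 psu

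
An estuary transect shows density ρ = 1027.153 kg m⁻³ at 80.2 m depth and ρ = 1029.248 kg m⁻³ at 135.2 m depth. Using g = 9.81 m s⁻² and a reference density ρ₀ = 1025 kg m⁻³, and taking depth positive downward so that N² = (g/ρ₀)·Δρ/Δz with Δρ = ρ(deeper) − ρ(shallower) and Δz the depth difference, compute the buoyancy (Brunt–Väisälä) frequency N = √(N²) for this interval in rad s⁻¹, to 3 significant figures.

Δρ = 1029.248 − 1027.153 = 2.095 kg m⁻³ over Δz = 135.2 − 80.2 = 55 m.
N² = (9.81/1025) × (2.095/55) = 3.6456 × 10⁻⁴ s⁻².
N = √(3.6456 × 10⁻⁴) = 0.019093 rad s⁻¹ ≈ 0.0191 rad s⁻¹.
Since Δρ > 0 the layer is stably stratified.

0.0191 rad s⁻¹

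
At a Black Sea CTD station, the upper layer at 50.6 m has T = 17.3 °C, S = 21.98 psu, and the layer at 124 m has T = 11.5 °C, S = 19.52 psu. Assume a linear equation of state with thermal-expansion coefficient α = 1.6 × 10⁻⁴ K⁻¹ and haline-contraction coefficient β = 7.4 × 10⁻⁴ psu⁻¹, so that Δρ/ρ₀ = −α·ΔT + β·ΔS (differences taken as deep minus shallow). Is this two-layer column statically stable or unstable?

unstable

ΔT = 11.5 − 17.3 = -5.8 K and ΔS = 19.52 − 21.98 = -2.46 psu (deep − shallow).
−αΔT = 9.28 × 10⁻⁴; βΔS = -1.8204 × 10⁻³; sum Δρ/ρ₀ = -8.924 × 10⁻⁴.
Δρ/ρ₀ < 0, so Δρ < 0: deeper water is lighter → statically unstable; the column would overturn.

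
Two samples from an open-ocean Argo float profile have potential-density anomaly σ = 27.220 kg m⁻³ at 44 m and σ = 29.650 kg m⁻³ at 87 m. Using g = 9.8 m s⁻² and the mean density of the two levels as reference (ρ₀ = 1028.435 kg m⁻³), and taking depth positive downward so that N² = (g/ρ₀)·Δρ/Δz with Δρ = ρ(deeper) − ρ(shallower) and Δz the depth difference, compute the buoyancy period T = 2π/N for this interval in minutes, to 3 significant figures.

4.51 min

Δρ = 1029.650 − 1027.220 = 2.430 kg m⁻³ over Δz = 87 − 44 = 43 m.
N² = (9.8/1028.435) × (2.430/43) = 5.3850 × 10⁻⁴ s⁻².
N = √(5.3850 × 10⁻⁴) = 0.023206 rad s⁻¹, so T = 2π/N = 270.76 s = 4.5127 min ≈ 4.51 min.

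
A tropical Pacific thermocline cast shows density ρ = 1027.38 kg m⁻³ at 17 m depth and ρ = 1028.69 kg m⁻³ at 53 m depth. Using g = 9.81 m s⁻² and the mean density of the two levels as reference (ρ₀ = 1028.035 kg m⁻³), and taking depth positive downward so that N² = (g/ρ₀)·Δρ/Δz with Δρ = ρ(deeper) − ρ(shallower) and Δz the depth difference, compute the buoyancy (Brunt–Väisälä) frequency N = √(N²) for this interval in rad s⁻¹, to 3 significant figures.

Δρ = 1028.69 − 1027.38 = 1.31 kg m⁻³ over Δz = 53 − 17 = 36 m.
N² = (9.81/1028.035) × (1.31/36) = 3.4724 × 10⁻⁴ s⁻².
N = √(3.4724 × 10⁻⁴) = 0.018634 rad s⁻¹ ≈ 0.0186 rad s⁻¹.

0.0186 rad s⁻¹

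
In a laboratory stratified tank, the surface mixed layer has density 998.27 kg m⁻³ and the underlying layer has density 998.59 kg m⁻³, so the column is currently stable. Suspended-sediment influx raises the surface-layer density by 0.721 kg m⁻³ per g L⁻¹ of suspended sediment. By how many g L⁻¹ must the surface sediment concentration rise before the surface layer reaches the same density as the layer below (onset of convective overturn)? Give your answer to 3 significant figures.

0.444 g L⁻¹

Density deficit of the surface layer: 998.59 − 998.27 = 0.32 kg m⁻³.
Required change = 0.32 / 0.721 = 0.444 g L⁻¹.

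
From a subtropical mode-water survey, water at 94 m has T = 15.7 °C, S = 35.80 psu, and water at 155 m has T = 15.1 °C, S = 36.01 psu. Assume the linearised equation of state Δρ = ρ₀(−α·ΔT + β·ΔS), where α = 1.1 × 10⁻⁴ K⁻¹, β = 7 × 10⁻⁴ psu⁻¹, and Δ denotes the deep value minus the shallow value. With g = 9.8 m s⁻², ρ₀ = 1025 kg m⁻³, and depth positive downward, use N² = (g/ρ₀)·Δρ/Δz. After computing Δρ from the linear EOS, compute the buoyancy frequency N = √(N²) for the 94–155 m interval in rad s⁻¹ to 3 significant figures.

5.85 × 10⁻³ rad s⁻¹

ΔT = -0.6 K, ΔS = +0.21 psu (deep − shallow).
Δρ/ρ₀ = −αΔT + βΔS = 6.60 × 10⁻⁵ + 1.47 × 10⁻⁴ = 2.13 × 10⁻⁴, so Δρ ≈ 0.2183 kg m⁻³.
N² = (g/ρ₀)·Δρ/Δz = g·(Δρ/ρ₀)/Δz = 9.8 × 2.13 × 10⁻⁴ / 61 = 3.4220 × 10⁻⁵ s⁻².
N = √(3.4220 × 10⁻⁵) = 5.8498 × 10⁻³ rad s⁻¹ ≈ 5.85 × 10⁻³ rad s⁻¹.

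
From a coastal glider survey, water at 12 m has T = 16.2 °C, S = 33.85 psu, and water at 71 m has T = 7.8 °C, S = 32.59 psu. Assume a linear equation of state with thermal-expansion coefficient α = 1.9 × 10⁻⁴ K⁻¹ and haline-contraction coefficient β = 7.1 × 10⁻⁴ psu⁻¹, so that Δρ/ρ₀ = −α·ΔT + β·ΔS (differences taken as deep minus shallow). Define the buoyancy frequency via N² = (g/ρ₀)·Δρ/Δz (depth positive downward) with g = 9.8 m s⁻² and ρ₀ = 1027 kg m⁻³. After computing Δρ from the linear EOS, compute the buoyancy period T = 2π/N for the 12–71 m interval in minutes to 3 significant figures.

ΔT = -8.4 K, ΔS = -1.26 psu (deep − shallow).
Δρ/ρ₀ = −αΔT + βΔS = 1.596 × 10⁻³ − 8.946 × 10⁻⁴ = 7.014 × 10⁻⁴, so Δρ ≈ 0.7203 kg m⁻³.
N² = (g/ρ₀)·Δρ/Δz = g·(Δρ/ρ₀)/Δz = 9.8 × 7.014 × 10⁻⁴ / 59 = 1.1650 × 10⁻⁴ s⁻².
N = √(1.1650 × 10⁻⁴) = 0.010794 rad s⁻¹ → T = 2π/N = 582.10 s = 9.7017 min ≈ 9.70 min.

9.70 min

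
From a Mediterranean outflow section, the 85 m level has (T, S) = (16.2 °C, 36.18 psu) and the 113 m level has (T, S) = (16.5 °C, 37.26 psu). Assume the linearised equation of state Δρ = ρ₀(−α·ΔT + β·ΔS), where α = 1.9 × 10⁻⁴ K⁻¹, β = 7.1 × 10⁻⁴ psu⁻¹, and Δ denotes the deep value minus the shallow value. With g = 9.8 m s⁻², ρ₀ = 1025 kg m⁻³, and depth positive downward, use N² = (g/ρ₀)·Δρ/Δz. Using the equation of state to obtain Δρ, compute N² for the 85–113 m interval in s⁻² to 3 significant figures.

2.48 × 10⁻⁴ s⁻²

ΔT = +0.3 K, ΔS = +1.08 psu (deep − shallow).
Δρ/ρ₀ = −αΔT + βΔS = -5.70 × 10⁻⁵ + 7.668 × 10⁻⁴ = 7.098 × 10⁻⁴, so Δρ ≈ 0.7275 kg m⁻³.
N² = (g/ρ₀)·Δρ/Δz = g·(Δρ/ρ₀)/Δz = 9.8 × 7.098 × 10⁻⁴ / 28 = 2.4843 × 10⁻⁴ s⁻² ≈ 2.48 × 10⁻⁴ s⁻².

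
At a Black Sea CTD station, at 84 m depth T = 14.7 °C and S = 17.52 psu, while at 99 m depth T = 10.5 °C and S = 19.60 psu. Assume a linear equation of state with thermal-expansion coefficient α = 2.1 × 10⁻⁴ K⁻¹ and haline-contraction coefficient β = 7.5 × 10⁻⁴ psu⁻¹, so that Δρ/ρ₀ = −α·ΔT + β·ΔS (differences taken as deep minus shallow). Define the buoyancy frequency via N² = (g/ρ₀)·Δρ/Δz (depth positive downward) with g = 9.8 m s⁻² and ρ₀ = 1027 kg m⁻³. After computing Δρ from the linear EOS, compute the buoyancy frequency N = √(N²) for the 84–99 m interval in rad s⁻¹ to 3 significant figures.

0.0399 rad s⁻¹

ΔT = -4.2 K, ΔS = +2.08 psu (deep − shallow).
Δρ/ρ₀ = −αΔT + βΔS = 8.82 × 10⁻⁴ + 1.56 × 10⁻³ = 2.442 × 10⁻³, so Δρ ≈ 2.508 kg m⁻³.
N² = (g/ρ₀)·Δρ/Δz = g·(Δρ/ρ₀)/Δz = 9.8 × 2.442 × 10⁻³ / 15 = 1.5954 × 10⁻³ s⁻².
N = √(1.5954 × 10⁻³) = 0.039942 rad s⁻¹ ≈ 0.0399 rad s⁻¹.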